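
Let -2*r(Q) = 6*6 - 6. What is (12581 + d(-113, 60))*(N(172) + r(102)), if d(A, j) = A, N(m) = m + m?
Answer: 4101972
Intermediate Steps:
N(m) = 2*m
r(Q) = -15 (r(Q) = -(6*6 - 6)/2 = -(36 - 6)/2 = -1/2*30 = -15)
(12581 + d(-113, 60))*(N(172) + r(102)) = (12581 - 113)*(2*172 - 15) = 12468*(344 - 15) = 12468*329 = 4101972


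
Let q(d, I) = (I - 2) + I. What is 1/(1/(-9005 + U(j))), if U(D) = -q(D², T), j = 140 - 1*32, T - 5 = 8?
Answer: -9029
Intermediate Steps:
T = 13 (T = 5 + 8 = 13)
j = 108 (j = 140 - 32 = 108)
q(d, I) = -2 + 2*I (q(d, I) = (-2 + I) + I = -2 + 2*I)
U(D) = -24 (U(D) = -(-2 + 2*13) = -(-2 + 26) = -1*24 = -24)
1/(1/(-9005 + U(j))) = 1/(1/(-9005 - 24)) = 1/(1/(-9029)) = 1/(-1/9029) = -9029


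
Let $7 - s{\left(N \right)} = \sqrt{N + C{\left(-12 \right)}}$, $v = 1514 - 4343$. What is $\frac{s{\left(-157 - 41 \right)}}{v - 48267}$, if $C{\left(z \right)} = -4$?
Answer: $- \frac{7}{51096} + \frac{i \sqrt{202}}{51096} \approx -0.000137 + 0.00027816 i$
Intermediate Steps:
$v = -2829$ ($v = 1514 - 4343 = -2829$)
$s{\left(N \right)} = 7 - \sqrt{-4 + N}$ ($s{\left(N \right)} = 7 - \sqrt{N - 4} = 7 - \sqrt{-4 + N}$)
$\frac{s{\left(-157 - 41 \right)}}{v - 48267} = \frac{7 - \sqrt{-4 - 198}}{-2829 - 48267} = \frac{7 - \sqrt{-4 - 198}}{-51096} = \left(7 - \sqrt{-4 - 198}\right) \left(- \frac{1}{51096}\right) = \left(7 - \sqrt{-202}\right) \left(- \frac{1}{51096}\right) = \left(7 - i \sqrt{202}\right) \left(- \frac{1}{51096}\right) = - \frac{7}{51096} + \frac{i \sqrt{202}}{51096}$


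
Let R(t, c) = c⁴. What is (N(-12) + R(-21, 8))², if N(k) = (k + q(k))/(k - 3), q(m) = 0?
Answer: 419594256/25 ≈ 1.6784e+7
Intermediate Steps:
N(k) = k/(-3 + k) (N(k) = (k + 0)/(k - 3) = k/(-3 + k))
(N(-12) + R(-21, 8))² = (-12/(-3 - 12) + 8⁴)² = (-12/(-15) + 4096)² = (-12*(-1/15) + 4096)² = (⅘ + 4096)² = (20484/5)² = 419594256/25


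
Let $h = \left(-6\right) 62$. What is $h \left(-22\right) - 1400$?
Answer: $6784$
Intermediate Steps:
$h = -372$
$h \left(-22\right) - 1400 = \left(-372\right) \left(-22\right) - 1400 = 8184 - 1400 = 6784$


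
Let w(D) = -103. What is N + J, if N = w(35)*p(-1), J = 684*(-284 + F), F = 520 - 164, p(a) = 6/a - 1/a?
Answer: 49763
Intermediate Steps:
p(a) = 5/a
F = 356
J = 49248 (J = 684*(-284 + 356) = 684*72 = 49248)
N = 515 (N = -515/(-1) = -515*(-1) = -103*(-5) = 515)
N + J = 515 + 49248 = 49763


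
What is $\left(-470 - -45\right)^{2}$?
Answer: $180625$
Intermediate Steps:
$\left(-470 - -45\right)^{2} = \left(-470 + 45\right)^{2} = \left(-425\right)^{2} = 180625$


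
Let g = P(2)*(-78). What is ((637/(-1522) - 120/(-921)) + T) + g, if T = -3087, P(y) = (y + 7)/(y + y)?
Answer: -762275427/233627 ≈ -3262.8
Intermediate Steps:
P(y) = (7 + y)/(2*y) (P(y) = (7 + y)/((2*y)) = (7 + y)*(1/(2*y)) = (7 + y)/(2*y))
g = -351/2 (g = ((½)*(7 + 2)/2)*(-78) = ((½)*(½)*9)*(-78) = (9/4)*(-78) = -351/2 ≈ -175.50)
((637/(-1522) - 120/(-921)) + T) + g = ((637/(-1522) - 120/(-921)) - 3087) - 351/2 = ((637*(-1/1522) - 120*(-1/921)) - 3087) - 351/2 = ((-637/1522 + 40/307) - 3087) - 351/2 = (-134679/467254 - 3087) - 351/2 = -1442547777/467254 - 351/2 = -762275427/233627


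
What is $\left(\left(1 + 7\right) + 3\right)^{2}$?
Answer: $121$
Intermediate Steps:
$\left(\left(1 + 7\right) + 3\right)^{2} = \left(8 + 3\right)^{2} = 11^{2} = 121$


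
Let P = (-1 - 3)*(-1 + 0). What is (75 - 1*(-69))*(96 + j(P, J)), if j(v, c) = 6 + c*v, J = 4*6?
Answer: 28512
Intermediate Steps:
J = 24
P = 4 (P = -4*(-1) = 4)
(75 - 1*(-69))*(96 + j(P, J)) = (75 - 1*(-69))*(96 + (6 + 24*4)) = (75 + 69)*(96 + (6 + 96)) = 144*(96 + 102) = 144*198 = 28512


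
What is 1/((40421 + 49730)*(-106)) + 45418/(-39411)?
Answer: -434014719919/376611752466 ≈ -1.1524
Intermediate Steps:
1/((40421 + 49730)*(-106)) + 45418/(-39411) = -1/106/90151 + 45418*(-1/39411) = (1/90151)*(-1/106) - 45418/39411 = -1/9556006 - 45418/39411 = -434014719919/376611752466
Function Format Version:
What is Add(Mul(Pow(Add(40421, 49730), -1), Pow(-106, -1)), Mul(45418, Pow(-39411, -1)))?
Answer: Rational(-434014719919, 376611752466) ≈ -1.1524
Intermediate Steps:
Add(Mul(Pow(Add(40421, 49730), -1), Pow(-106, -1)), Mul(45418, Pow(-39411, -1))) = Add(Mul(Pow(90151, -1), Rational(-1, 106)), Mul(45418, Rational(-1, 39411))) = Add(Mul(Rational(1, 90151), Rational(-1, 106)), Rational(-45418, 39411)) = Add(Rational(-1, 9556006), Rational(-45418, 39411)) = Rational(-434014719919, 376611752466)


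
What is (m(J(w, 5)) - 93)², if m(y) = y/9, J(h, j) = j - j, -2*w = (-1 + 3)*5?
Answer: 8649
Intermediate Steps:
w = -5 (w = -(-1 + 3)*5/2 = -5 ≈ -5.0000)
J(h, j) = 0
m(y) = y/9 (m(y) = y*(⅑) = y/9)
(m(J(w, 5)) - 93)² = ((⅑)*0 - 93)² = (0 - 93)² = (-93)² = 8649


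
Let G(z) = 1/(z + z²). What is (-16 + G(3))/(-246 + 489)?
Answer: -191/2916 ≈ -0.065501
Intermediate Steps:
(-16 + G(3))/(-246 + 489) = (-16 + 1/(3*(1 + 3)))/(-246 + 489) = (-16 + (⅓)/4)/243 = (-16 + (⅓)*(¼))*(1/243) = (-16 + 1/12)*(1/243) = -191/12*1/243 = -191/2916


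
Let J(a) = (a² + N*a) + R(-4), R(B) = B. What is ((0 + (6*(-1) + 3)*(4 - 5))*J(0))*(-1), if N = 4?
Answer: 12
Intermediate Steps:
J(a) = -4 + a² + 4*a (J(a) = (a² + 4*a) - 4 = -4 + a² + 4*a)
((0 + (6*(-1) + 3)*(4 - 5))*J(0))*(-1) = ((0 + (6*(-1) + 3)*(4 - 5))*(-4 + 0² + 4*0))*(-1) = ((0 + (-6 + 3)*(-1))*(-4 + 0 + 0))*(-1) = ((0 - 3*(-1))*(-4))*(-1) = ((0 + 3)*(-4))*(-1) = (3*(-4))*(-1) = -12*(-1) = 12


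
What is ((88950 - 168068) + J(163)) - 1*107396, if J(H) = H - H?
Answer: -186514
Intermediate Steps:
J(H) = 0
((88950 - 168068) + J(163)) - 1*107396 = ((88950 - 168068) + 0) - 1*107396 = (-79118 + 0) - 107396 = -79118 - 107396 = -186514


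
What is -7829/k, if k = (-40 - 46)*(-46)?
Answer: -7829/3956 ≈ -1.9790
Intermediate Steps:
k = 3956 (k = -86*(-46) = 3956)
-7829/k = -7829/3956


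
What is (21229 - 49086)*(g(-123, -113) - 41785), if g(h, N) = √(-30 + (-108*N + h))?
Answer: 1164004745 - 83571*√1339 ≈ 1.1609e+9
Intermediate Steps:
g(h, N) = √(-30 + h - 108*N) (g(h, N) = √(-30 + (h - 108*N)) = √(-30 + h - 108*N))
(21229 - 49086)*(g(-123, -113) - 41785) = (21229 - 49086)*(√(-30 - 123 - 108*(-113)) - 41785) = -27857*(√(-30 - 123 + 12204) - 41785) = -27857*(√12051 - 41785) = -27857*(3*√1339 - 41785) = -27857*(-41785 + 3*√1339) = 1164004745 - 83571*√1339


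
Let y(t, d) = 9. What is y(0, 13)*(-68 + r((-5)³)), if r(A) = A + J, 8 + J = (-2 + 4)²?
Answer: -1773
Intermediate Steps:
J = -4 (J = -8 + (-2 + 4)² = -8 + 2² = -8 + 4 = -4)
r(A) = -4 + A (r(A) = A - 4 = -4 + A)
y(0, 13)*(-68 + r((-5)³)) = 9*(-68 + (-4 + (-5)³)) = 9*(-68 + (-4 - 125)) = 9*(-68 - 129) = 9*(-197) = -1773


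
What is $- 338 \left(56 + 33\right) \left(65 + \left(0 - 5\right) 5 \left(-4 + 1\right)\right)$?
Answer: $-4211480$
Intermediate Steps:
$- 338 \left(56 + 33\right) \left(65 + \left(0 - 5\right) 5 \left(-4 + 1\right)\right) = - 338 \cdot 89 \left(65 + \left(0 - 5\right) 5 \left(-3\right)\right) = - 338 \cdot 89 \left(65 + \left(-5\right) 5 \left(-3\right)\right) = - 338 \cdot 89 \left(65 - -75\right) = - 338 \cdot 89 \left(65 + 75\right) = - 338 \cdot 89 \cdot 140 = \left(-338\right) 12460 = -4211480$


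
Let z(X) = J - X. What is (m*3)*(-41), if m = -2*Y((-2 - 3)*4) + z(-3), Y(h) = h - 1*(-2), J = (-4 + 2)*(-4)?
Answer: -5781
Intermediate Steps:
J = 8 (J = -2*(-4) = 8)
Y(h) = 2 + h (Y(h) = h + 2 = 2 + h)
z(X) = 8 - X
m = 47 (m = -2*(2 + (-2 - 3)*4) + (8 - 1*(-3)) = -2*(2 - 5*4) + (8 + 3) = -2*(2 - 20) + 11 = -2*(-18) + 11 = 36 + 11 = 47)
(m*3)*(-41) = (47*3)*(-41) = 141*(-41) = -5781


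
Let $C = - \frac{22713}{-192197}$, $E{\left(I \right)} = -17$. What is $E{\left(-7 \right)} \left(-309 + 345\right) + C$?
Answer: $- \frac{117601851}{192197} \approx -611.88$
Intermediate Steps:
$C = \frac{22713}{192197}$ ($C = \left(-22713\right) \left(- \frac{1}{192197}\right) = \frac{22713}{192197} \approx 0.11818$)
$E{\left(-7 \right)} \left(-309 + 345\right) + C = - 17 \left(-309 + 345\right) + \frac{22713}{192197} = \left(-17\right) 36 + \frac{22713}{192197} = -612 + \frac{22713}{192197} = - \frac{117601851}{192197}$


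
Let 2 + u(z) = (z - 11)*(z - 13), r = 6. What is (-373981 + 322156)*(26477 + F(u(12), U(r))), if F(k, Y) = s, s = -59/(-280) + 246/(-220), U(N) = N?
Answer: -845228073225/616 ≈ -1.3721e+9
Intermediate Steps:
u(z) = -2 + (-13 + z)*(-11 + z) (u(z) = -2 + (z - 11)*(z - 13) = -2 + (-11 + z)*(-13 + z) = -2 + (-13 + z)*(-11 + z))
s = -559/616 (s = -59*(-1/280) + 246*(-1/220) = 59/280 - 123/110 = -559/616 ≈ -0.90747)
F(k, Y) = -559/616
(-373981 + 322156)*(26477 + F(u(12), U(r))) = (-373981 + 322156)*(26477 - 559/616) = -51825*16309273/616 = -845228073225/616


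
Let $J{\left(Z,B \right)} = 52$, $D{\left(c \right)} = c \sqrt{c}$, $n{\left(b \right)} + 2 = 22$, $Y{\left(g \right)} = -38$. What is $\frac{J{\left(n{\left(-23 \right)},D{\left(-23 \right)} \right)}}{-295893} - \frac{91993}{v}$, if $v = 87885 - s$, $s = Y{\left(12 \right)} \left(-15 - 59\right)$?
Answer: $- \frac{2094192965}{1936346553} \approx -1.0815$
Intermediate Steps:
$n{\left(b \right)} = 20$ ($n{\left(b \right)} = -2 + 22 = 20$)
$D{\left(c \right)} = c^{\frac{3}{2}}$
$s = 2812$ ($s = - 38 \left(-15 - 59\right) = \left(-38\right) \left(-74\right) = 2812$)
$v = 85073$ ($v = 87885 - 2812 = 85073$)
$\frac{J{\left(n{\left(-23 \right)},D{\left(-23 \right)} \right)}}{-295893} - \frac{91993}{v} = \frac{52}{-295893} - \frac{91993}{85073} = 52 \left(- \frac{1}{295893}\right) - \frac{91993}{85073} = - \frac{4}{22761} - \frac{91993}{85073} = - \frac{2094192965}{1936346553}$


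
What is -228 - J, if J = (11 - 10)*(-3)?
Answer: -225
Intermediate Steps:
J = -3 (J = 1*(-3) = -3)
-228 - J = -228 - 1*(-3) = -228 + 3 = -225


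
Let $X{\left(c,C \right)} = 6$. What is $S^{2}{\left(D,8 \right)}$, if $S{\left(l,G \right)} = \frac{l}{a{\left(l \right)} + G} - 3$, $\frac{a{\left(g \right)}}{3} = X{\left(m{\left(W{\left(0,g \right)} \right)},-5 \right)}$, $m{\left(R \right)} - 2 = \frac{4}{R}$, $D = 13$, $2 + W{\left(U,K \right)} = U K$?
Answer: $\frac{25}{4} \approx 6.25$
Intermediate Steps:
$W{\left(U,K \right)} = -2 + K U$ ($W{\left(U,K \right)} = -2 + U K = -2 + K U$)
$m{\left(R \right)} = 2 + \frac{4}{R}$
$a{\left(g \right)} = 18$ ($a{\left(g \right)} = 3 \cdot 6 = 18$)
$S{\left(l,G \right)} = -3 + \frac{l}{18 + G}$ ($S{\left(l,G \right)} = \frac{l}{18 + G} - 3 = -3 + \frac{l}{18 + G}$)
$S^{2}{\left(D,8 \right)} = \left(\frac{-54 + 13 - 24}{18 + 8}\right)^{2} = \left(\frac{-54 + 13 - 24}{26}\right)^{2} = \left(\frac{1}{26} \left(-65\right)\right)^{2} = \left(- \frac{5}{2}\right)^{2} = \frac{25}{4}$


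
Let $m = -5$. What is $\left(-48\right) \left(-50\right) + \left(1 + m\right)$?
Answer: $2396$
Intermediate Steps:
$\left(-48\right) \left(-50\right) + \left(1 + m\right) = \left(-48\right) \left(-50\right) + \left(1 - 5\right) = 2400 - 4 = 2396$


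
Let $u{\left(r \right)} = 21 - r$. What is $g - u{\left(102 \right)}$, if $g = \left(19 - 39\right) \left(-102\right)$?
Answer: $2121$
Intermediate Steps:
$g = 2040$ ($g = \left(-20\right) \left(-102\right) = 2040$)
$g - u{\left(102 \right)} = 2040 - \left(21 - 102\right) = 2040 - -81 = 2040 + 81 = 2121$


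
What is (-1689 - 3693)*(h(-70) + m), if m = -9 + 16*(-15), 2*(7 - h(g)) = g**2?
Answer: 14488344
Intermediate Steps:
h(g) = 7 - g**2/2
m = -249 (m = -9 - 240 = -249)
(-1689 - 3693)*(h(-70) + m) = (-1689 - 3693)*((7 - 1/2*(-70)**2) - 249) = -5382*((7 - 1/2*4900) - 249) = -5382*((7 - 2450) - 249) = -5382*(-2443 - 249) = -5382*(-2692) = 14488344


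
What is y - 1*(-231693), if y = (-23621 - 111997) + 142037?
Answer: 238112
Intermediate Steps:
y = 6419 (y = -135618 + 142037 = 6419)
y - 1*(-231693) = 6419 - 1*(-231693) = 6419 + 231693 = 238112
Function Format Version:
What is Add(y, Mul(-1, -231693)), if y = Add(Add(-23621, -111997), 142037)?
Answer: 238112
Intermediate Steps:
y = 6419 (y = Add(-135618, 142037) = 6419)
Add(y, Mul(-1, -231693)) = Add(6419, Mul(-1, -231693)) = Add(6419, 231693) = 238112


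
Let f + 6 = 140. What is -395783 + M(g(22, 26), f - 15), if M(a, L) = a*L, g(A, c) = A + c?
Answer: -390071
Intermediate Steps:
f = 134 (f = -6 + 140 = 134)
M(a, L) = L*a
-395783 + M(g(22, 26), f - 15) = -395783 + (134 - 15)*(22 + 26) = -395783 + 119*48 = -395783 + 5712 = -390071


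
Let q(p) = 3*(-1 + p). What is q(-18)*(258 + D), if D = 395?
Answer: -37221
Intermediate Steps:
q(p) = -3 + 3*p
q(-18)*(258 + D) = (-3 + 3*(-18))*(258 + 395) = (-3 - 54)*653 = -57*653 = -37221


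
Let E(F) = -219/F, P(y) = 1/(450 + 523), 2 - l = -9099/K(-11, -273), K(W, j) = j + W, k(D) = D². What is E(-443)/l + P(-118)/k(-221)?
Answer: -2955692756195/179597817941269 ≈ -0.016457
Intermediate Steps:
K(W, j) = W + j
l = -8531/284 (l = 2 - (-9099)/(-11 - 273) = 2 - (-9099)/(-284) = 2 - (-9099)*(-1)/284 = 2 - 1*9099/284 = 2 - 9099/284 = -8531/284 ≈ -30.039)
P(y) = 1/973
E(-443)/l + P(-118)/k(-221) = (-219/(-443))/(-8531/284) + 1/(973*((-221)²)) = -219*(-1/443)*(-284/8531) + (1/973)/48841 = (219/443)*(-284/8531) + (1/973)*(1/48841) = -62196/3779233 + 1/47522293 = -2955692756195/179597817941269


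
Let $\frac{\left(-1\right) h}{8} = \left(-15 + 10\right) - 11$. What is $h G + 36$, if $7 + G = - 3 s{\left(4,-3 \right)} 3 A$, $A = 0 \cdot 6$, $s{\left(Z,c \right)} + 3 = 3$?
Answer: $-860$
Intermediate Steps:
$s{\left(Z,c \right)} = 0$ ($s{\left(Z,c \right)} = -3 + 3 = 0$)
$A = 0$
$h = 128$ ($h = - 8 \left(\left(-15 + 10\right) - 11\right) = - 8 \left(-5 - 11\right) = \left(-8\right) \left(-16\right) = 128$)
$G = -7$ ($G = -7 - 3 \cdot 0 \cdot 3 \cdot 0 = -7 - 3 \cdot 0 \cdot 0 = -7 - 0 = -7 + 0 = -7$)
$h G + 36 = 128 \left(-7\right) + 36 = -896 + 36 = -860$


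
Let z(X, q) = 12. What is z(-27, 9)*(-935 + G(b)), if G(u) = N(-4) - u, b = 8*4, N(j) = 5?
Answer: -11544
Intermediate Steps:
b = 32
G(u) = 5 - u
z(-27, 9)*(-935 + G(b)) = 12*(-935 + (5 - 1*32)) = 12*(-935 + (5 - 32)) = 12*(-935 - 27) = 12*(-962) = -11544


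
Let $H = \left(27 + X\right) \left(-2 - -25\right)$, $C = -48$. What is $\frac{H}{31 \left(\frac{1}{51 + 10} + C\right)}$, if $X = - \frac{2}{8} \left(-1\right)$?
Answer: $- \frac{152927}{362948} \approx -0.42135$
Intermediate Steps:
$X = \frac{1}{4}$ ($X = \left(-2\right) \frac{1}{8} \left(-1\right) = \left(- \frac{1}{4}\right) \left(-1\right) = \frac{1}{4} \approx 0.25$)
$H = \frac{2507}{4}$ ($H = \left(27 + \frac{1}{4}\right) \left(-2 - -25\right) = \frac{109 \left(-2 + 25\right)}{4} = \frac{109}{4} \cdot 23 = \frac{2507}{4} \approx 626.75$)
$\frac{H}{31 \left(\frac{1}{51 + 10} + C\right)} = \frac{2507}{4 \cdot 31 \left(\frac{1}{51 + 10} - 48\right)} = \frac{2507}{4 \cdot 31 \left(\frac{1}{61} - 48\right)} = \frac{2507}{4 \cdot 31 \left(- \frac{2927}{61}\right)} = \frac{2507}{4 \left(- \frac{90737}{61}\right)} = \frac{2507}{4} \left(- \frac{61}{90737}\right) = - \frac{152927}{362948}$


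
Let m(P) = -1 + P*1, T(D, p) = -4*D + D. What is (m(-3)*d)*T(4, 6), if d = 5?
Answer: 240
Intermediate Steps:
T(D, p) = -3*D
m(P) = -1 + P
(m(-3)*d)*T(4, 6) = ((-1 - 3)*5)*(-3*4) = -4*5*(-12) = -20*(-12) = 240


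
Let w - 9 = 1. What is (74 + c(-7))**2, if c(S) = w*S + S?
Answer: 9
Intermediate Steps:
w = 10 (w = 9 + 1 = 10)
c(S) = 11*S (c(S) = 10*S + S = 11*S)
(74 + c(-7))**2 = (74 + 11*(-7))**2 = (74 - 77)**2 = (-3)**2 = 9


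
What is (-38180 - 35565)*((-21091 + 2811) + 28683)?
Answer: -767169235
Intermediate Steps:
(-38180 - 35565)*((-21091 + 2811) + 28683) = -73745*(-18280 + 28683) = -73745*10403 = -767169235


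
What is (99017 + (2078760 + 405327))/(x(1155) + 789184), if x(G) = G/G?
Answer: 2583104/789185 ≈ 3.2731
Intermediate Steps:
x(G) = 1
(99017 + (2078760 + 405327))/(x(1155) + 789184) = (99017 + (2078760 + 405327))/(1 + 789184) = (99017 + 2484087)/789185 = 2583104*(1/789185) = 2583104/789185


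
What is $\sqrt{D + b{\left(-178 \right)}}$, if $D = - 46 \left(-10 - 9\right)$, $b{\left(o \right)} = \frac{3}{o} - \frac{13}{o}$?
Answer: $\frac{\sqrt{6923399}}{89} \approx 29.564$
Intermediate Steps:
$b{\left(o \right)} = - \frac{10}{o}$
$D = 874$ ($D = \left(-46\right) \left(-19\right) = 874$)
$\sqrt{D + b{\left(-178 \right)}} = \sqrt{874 - \frac{10}{-178}} = \sqrt{874 - - \frac{5}{89}} = \sqrt{874 + \frac{5}{89}} = \sqrt{\frac{77791}{89}} = \frac{\sqrt{6923399}}{89}$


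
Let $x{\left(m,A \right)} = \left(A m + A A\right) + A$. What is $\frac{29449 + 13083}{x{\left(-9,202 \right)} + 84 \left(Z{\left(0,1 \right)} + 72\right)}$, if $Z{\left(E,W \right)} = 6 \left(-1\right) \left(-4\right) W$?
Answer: $\frac{10633}{11813} \approx 0.90011$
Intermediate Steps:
$Z{\left(E,W \right)} = 24 W$ ($Z{\left(E,W \right)} = \left(-6\right) \left(-4\right) W = 24 W$)
$x{\left(m,A \right)} = A + A^{2} + A m$ ($x{\left(m,A \right)} = \left(A m + A^{2}\right) + A = \left(A^{2} + A m\right) + A = A + A^{2} + A m$)
$\frac{29449 + 13083}{x{\left(-9,202 \right)} + 84 \left(Z{\left(0,1 \right)} + 72\right)} = \frac{29449 + 13083}{202 \left(1 + 202 - 9\right) + 84 \left(24 \cdot 1 + 72\right)} = \frac{42532}{202 \cdot 194 + 84 \left(24 + 72\right)} = \frac{42532}{39188 + 84 \cdot 96} = \frac{42532}{39188 + 8064} = \frac{42532}{47252} = 42532 \cdot \frac{1}{47252} = \frac{10633}{11813}$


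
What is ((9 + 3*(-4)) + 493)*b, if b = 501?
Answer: 245490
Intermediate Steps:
((9 + 3*(-4)) + 493)*b = ((9 + 3*(-4)) + 493)*501 = ((9 - 12) + 493)*501 = (-3 + 493)*501 = 490*501 = 245490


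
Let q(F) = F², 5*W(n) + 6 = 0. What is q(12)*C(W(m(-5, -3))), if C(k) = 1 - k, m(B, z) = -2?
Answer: 1584/5 ≈ 316.80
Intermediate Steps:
W(n) = -6/5 (W(n) = -6/5 + (⅕)*0 = -6/5 + 0 = -6/5)
q(12)*C(W(m(-5, -3))) = 12²*(1 - 1*(-6/5)) = 144*(1 + 6/5) = 144*(11/5) = 1584/5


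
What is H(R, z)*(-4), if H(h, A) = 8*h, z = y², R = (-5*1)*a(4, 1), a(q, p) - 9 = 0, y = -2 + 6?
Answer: 1440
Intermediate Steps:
y = 4
a(q, p) = 9 (a(q, p) = 9 + 0 = 9)
R = -45 (R = -5*1*9 = -5*9 = -45)
z = 16 (z = 4² = 16)
H(R, z)*(-4) = (8*(-45))*(-4) = -360*(-4) = 1440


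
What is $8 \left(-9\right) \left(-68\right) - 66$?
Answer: $4830$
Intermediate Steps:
$8 \left(-9\right) \left(-68\right) - 66 = \left(-72\right) \left(-68\right) - 66 = 4896 - 66 = 4830$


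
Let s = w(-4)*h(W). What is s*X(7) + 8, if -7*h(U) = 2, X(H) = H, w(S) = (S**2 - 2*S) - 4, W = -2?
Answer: -32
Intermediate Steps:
w(S) = -4 + S**2 - 2*S
h(U) = -2/7 (h(U) = -1/7*2 = -2/7)
s = -40/7 (s = (-4 + (-4)**2 - 2*(-4))*(-2/7) = (-4 + 16 + 8)*(-2/7) = 20*(-2/7) = -40/7 ≈ -5.7143)
s*X(7) + 8 = -40/7*7 + 8 = -40 + 8 = -32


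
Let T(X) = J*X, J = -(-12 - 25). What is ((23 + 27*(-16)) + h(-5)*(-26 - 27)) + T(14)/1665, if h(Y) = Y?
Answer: -6466/45 ≈ -143.69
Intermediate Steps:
J = 37 (J = -1*(-37) = 37)
T(X) = 37*X
((23 + 27*(-16)) + h(-5)*(-26 - 27)) + T(14)/1665 = ((23 + 27*(-16)) - 5*(-26 - 27)) + (37*14)/1665 = ((23 - 432) - 5*(-53)) + 518*(1/1665) = (-409 + 265) + 14/45 = -144 + 14/45 = -6466/45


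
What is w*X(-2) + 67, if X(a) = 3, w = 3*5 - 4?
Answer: 100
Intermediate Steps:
w = 11 (w = 15 - 4 = 11)
w*X(-2) + 67 = 11*3 + 67 = 33 + 67 = 100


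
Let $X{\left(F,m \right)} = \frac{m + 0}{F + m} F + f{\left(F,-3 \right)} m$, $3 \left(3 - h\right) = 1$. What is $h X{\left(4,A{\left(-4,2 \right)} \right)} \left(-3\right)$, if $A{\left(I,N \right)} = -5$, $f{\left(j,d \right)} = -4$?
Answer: $-320$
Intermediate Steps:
$h = \frac{8}{3}$ ($h = 3 - \frac{1}{3} = \frac{8}{3} \approx 2.6667$)
$X{\left(F,m \right)} = - 4 m + \frac{F m}{F + m}$ ($X{\left(F,m \right)} = \frac{m + 0}{F + m} F - 4 m = \frac{m}{F + m} F - 4 m = \frac{F m}{F + m} - 4 m = - 4 m + \frac{F m}{F + m}$)
$h X{\left(4,A{\left(-4,2 \right)} \right)} \left(-3\right) = \frac{8 \left(- \frac{5 \left(\left(-4\right) \left(-5\right) - 12\right)}{4 - 5}\right)}{3} \left(-3\right) = \frac{8 \left(- \frac{5 \left(20 - 12\right)}{-1}\right)}{3} \left(-3\right) = \frac{8 \left(\left(-5\right) \left(-1\right) 8\right)}{3} \left(-3\right) = \frac{8}{3} \cdot 40 \left(-3\right) = \frac{320}{3} \left(-3\right) = -320$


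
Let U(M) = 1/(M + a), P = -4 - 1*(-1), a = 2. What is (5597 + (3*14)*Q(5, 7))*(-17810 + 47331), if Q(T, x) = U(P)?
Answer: 163989155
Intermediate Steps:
P = -3 (P = -4 + 1 = -3)
U(M) = 1/(2 + M) (U(M) = 1/(M + 2) = 1/(2 + M))
Q(T, x) = -1 (Q(T, x) = 1/(2 - 3) = 1/(-1) = -1)
(5597 + (3*14)*Q(5, 7))*(-17810 + 47331) = (5597 + (3*14)*(-1))*(-17810 + 47331) = (5597 + 42*(-1))*29521 = (5597 - 42)*29521 = 5555*29521 = 163989155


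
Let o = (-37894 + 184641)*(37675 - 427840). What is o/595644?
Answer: -19085181085/198548 ≈ -96124.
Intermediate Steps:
o = -57255543255 (o = 146747*(-390165) = -57255543255)
o/595644 = -57255543255/595644 = -57255543255*1/595644 = -19085181085/198548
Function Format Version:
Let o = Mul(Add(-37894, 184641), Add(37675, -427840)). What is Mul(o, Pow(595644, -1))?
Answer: Rational(-19085181085, 198548) ≈ -96124.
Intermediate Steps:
o = -57255543255 (o = Mul(146747, -390165) = -57255543255)
Mul(o, Pow(595644, -1)) = Mul(-57255543255, Pow(595644, -1)) = Mul(-57255543255, Rational(1, 595644)) = Rational(-19085181085, 198548)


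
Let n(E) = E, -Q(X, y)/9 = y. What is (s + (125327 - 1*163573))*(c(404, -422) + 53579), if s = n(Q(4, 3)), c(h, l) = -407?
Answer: -2035051956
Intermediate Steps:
Q(X, y) = -9*y
s = -27 (s = -9*3 = -27)
(s + (125327 - 1*163573))*(c(404, -422) + 53579) = (-27 + (125327 - 1*163573))*(-407 + 53579) = (-27 + (125327 - 163573))*53172 = (-27 - 38246)*53172 = -38273*53172 = -2035051956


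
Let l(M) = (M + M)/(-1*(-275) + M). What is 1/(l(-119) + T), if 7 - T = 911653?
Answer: -78/71108507 ≈ -1.0969e-6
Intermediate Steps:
T = -911646 (T = 7 - 1*911653 = 7 - 911653 = -911646)
l(M) = 2*M/(275 + M) (l(M) = (2*M)/(275 + M) = 2*M/(275 + M))
1/(l(-119) + T) = 1/(2*(-119)/(275 - 119) - 911646) = 1/(2*(-119)/156 - 911646) = 1/(2*(-119)*(1/156) - 911646) = 1/(-119/78 - 911646) = 1/(-71108507/78) = -78/71108507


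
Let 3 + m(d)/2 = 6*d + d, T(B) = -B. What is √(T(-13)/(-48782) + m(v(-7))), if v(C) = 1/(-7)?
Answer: I*√19038102358/48782 ≈ 2.8285*I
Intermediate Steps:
v(C) = -⅐
m(d) = -6 + 14*d (m(d) = -6 + 2*(6*d + d) = -6 + 2*(7*d) = -6 + 14*d)
√(T(-13)/(-48782) + m(v(-7))) = √(-1*(-13)/(-48782) + (-6 + 14*(-⅐))) = √(13*(-1/48782) + (-6 - 2)) = √(-13/48782 - 8) = √(-390269/48782) = I*√19038102358/48782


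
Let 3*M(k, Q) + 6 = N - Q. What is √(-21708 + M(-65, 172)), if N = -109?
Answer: I*√196233/3 ≈ 147.66*I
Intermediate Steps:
M(k, Q) = -115/3 - Q/3 (M(k, Q) = -2 + (-109 - Q)/3 = -2 + (-109/3 - Q/3) = -115/3 - Q/3)
√(-21708 + M(-65, 172)) = √(-21708 + (-115/3 - ⅓*172)) = √(-21708 + (-115/3 - 172/3)) = √(-21708 - 287/3) = √(-65411/3) = I*√196233/3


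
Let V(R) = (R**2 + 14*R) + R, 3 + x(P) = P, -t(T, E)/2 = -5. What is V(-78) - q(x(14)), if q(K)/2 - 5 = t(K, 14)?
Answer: 4884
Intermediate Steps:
t(T, E) = 10 (t(T, E) = -2*(-5) = 10)
x(P) = -3 + P
V(R) = R**2 + 15*R
q(K) = 30 (q(K) = 10 + 2*10 = 10 + 20 = 30)
V(-78) - q(x(14)) = -78*(15 - 78) - 1*30 = -78*(-63) - 30 = 4914 - 30 = 4884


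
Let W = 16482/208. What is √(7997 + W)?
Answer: √21838154/52 ≈ 89.868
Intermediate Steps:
W = 8241/104 (W = 16482*(1/208) = 8241/104 ≈ 79.240)
√(7997 + W) = √(7997 + 8241/104) = √(839929/104) = √21838154/52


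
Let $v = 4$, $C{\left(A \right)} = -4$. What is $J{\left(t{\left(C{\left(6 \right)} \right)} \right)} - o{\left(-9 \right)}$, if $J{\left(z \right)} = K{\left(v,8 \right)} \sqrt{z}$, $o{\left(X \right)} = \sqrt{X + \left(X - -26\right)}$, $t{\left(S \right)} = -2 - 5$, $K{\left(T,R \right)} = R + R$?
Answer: $- 2 \sqrt{2} + 16 i \sqrt{7} \approx -2.8284 + 42.332 i$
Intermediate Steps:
$K{\left(T,R \right)} = 2 R$
$t{\left(S \right)} = -7$ ($t{\left(S \right)} = -2 - 5 = -7$)
$o{\left(X \right)} = \sqrt{26 + 2 X}$ ($o{\left(X \right)} = \sqrt{X + \left(X + 26\right)} = \sqrt{X + \left(26 + X\right)} = \sqrt{26 + 2 X}$)
$J{\left(z \right)} = 16 \sqrt{z}$ ($J{\left(z \right)} = 2 \cdot 8 \sqrt{z} = 16 \sqrt{z}$)
$J{\left(t{\left(C{\left(6 \right)} \right)} \right)} - o{\left(-9 \right)} = 16 \sqrt{-7} - \sqrt{26 + 2 \left(-9\right)} = 16 i \sqrt{7} - \sqrt{26 - 18} = 16 i \sqrt{7} - \sqrt{8} = 16 i \sqrt{7} - 2 \sqrt{2} = - 2 \sqrt{2} + 16 i \sqrt{7}$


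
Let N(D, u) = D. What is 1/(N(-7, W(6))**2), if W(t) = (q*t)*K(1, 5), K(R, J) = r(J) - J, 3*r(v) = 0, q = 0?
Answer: 1/49 ≈ 0.020408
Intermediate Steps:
r(v) = 0 (r(v) = (1/3)*0 = 0)
K(R, J) = -J (K(R, J) = 0 - J = -J)
W(t) = 0 (W(t) = (0*t)*(-1*5) = 0*(-5) = 0)
1/(N(-7, W(6))**2) = 1/((-7)**2) = 1/49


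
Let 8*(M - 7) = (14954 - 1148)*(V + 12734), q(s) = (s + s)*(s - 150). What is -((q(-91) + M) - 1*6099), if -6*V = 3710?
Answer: -83785527/4 ≈ -2.0946e+7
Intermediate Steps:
V = -1855/3 (V = -1/6*3710 = -1855/3 ≈ -618.33)
q(s) = 2*s*(-150 + s) (q(s) = (2*s)*(-150 + s) = 2*s*(-150 + s))
M = 83634475/4 (M = 7 + ((14954 - 1148)*(-1855/3 + 12734))/8 = 7 + (13806*(36347/3))/8 = 7 + (1/8)*167268894 = 7 + 83634447/4 = 83634475/4 ≈ 2.0909e+7)
-((q(-91) + M) - 1*6099) = -((2*(-91)*(-150 - 91) + 83634475/4) - 1*6099) = -((2*(-91)*(-241) + 83634475/4) - 6099) = -((43862 + 83634475/4) - 6099) = -(83809923/4 - 6099) = -1*83785527/4 = -83785527/4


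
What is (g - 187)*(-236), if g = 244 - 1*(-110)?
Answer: -39412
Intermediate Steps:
g = 354 (g = 244 + 110 = 354)
(g - 187)*(-236) = (354 - 187)*(-236) = 167*(-236) = -39412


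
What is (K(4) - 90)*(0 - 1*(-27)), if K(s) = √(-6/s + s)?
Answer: -2430 + 27*√10/2 ≈ -2387.3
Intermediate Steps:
K(s) = √(s - 6/s)
(K(4) - 90)*(0 - 1*(-27)) = (√(4 - 6/4) - 90)*(0 - 1*(-27)) = (√(4 - 6*¼) - 90)*(0 + 27) = (√(4 - 3/2) - 90)*27 = (√(5/2) - 90)*27 = (√10/2 - 90)*27 = (-90 + √10/2)*27 = -2430 + 27*√10/2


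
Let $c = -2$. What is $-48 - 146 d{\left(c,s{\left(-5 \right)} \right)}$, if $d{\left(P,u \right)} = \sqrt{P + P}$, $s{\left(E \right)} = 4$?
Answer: $-48 - 292 i \approx -48.0 - 292.0 i$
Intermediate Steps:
$d{\left(P,u \right)} = \sqrt{2} \sqrt{P}$ ($d{\left(P,u \right)} = \sqrt{2 P} = \sqrt{2} \sqrt{P}$)
$-48 - 146 d{\left(c,s{\left(-5 \right)} \right)} = -48 - 146 \sqrt{2} \sqrt{-2} = -48 - 146 \sqrt{2} i \sqrt{2} = -48 - 146 \cdot 2 i = -48 - 292 i$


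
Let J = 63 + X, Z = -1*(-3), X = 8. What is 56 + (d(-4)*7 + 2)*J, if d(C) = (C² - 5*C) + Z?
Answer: 19581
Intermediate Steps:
Z = 3
d(C) = 3 + C² - 5*C (d(C) = (C² - 5*C) + 3 = 3 + C² - 5*C)
J = 71 (J = 63 + 8 = 71)
56 + (d(-4)*7 + 2)*J = 56 + ((3 + (-4)² - 5*(-4))*7 + 2)*71 = 56 + ((3 + 16 + 20)*7 + 2)*71 = 56 + (39*7 + 2)*71 = 56 + (273 + 2)*71 = 56 + 275*71 = 56 + 19525 = 19581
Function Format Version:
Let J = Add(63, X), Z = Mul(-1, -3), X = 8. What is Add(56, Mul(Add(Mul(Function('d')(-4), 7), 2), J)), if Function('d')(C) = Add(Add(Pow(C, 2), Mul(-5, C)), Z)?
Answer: 19581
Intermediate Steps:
Z = 3
Function('d')(C) = Add(3, Pow(C, 2), Mul(-5, C)) (Function('d')(C) = Add(Add(Pow(C, 2), Mul(-5, C)), 3) = Add(3, Pow(C, 2), Mul(-5, C)))
J = 71 (J = Add(63, 8) = 71)
Add(56, Mul(Add(Mul(Function('d')(-4), 7), 2), J)) = Add(56, Mul(Add(Mul(Add(3, Pow(-4, 2), Mul(-5, -4)), 7), 2), 71)) = Add(56, Mul(Add(Mul(Add(3, 16, 20), 7), 2), 71)) = Add(56, Mul(Add(Mul(39, 7), 2), 71)) = Add(56, Mul(Add(273, 2), 71)) = Add(56, Mul(275, 71)) = Add(56, 19525) = 19581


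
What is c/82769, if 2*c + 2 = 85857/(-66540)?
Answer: -72979/3671632840 ≈ -1.9876e-5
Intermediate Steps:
c = -72979/44360 (c = -1 + (85857/(-66540))/2 = -1 + (85857*(-1/66540))/2 = -1 + (1/2)*(-28619/22180) = -1 - 28619/44360 = -72979/44360 ≈ -1.6452)
c/82769 = -72979/44360/82769 = -72979/44360*1/82769 = -72979/3671632840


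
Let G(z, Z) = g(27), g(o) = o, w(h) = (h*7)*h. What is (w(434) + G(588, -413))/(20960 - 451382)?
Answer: -1318519/430422 ≈ -3.0633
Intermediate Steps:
w(h) = 7*h**2 (w(h) = (7*h)*h = 7*h**2)
G(z, Z) = 27
(w(434) + G(588, -413))/(20960 - 451382) = (7*434**2 + 27)/(20960 - 451382) = (7*188356 + 27)/(-430422) = (1318492 + 27)*(-1/430422) = 1318519*(-1/430422) = -1318519/430422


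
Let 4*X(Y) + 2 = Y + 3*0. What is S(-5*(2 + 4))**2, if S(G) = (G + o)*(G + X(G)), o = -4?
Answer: 1669264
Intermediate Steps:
X(Y) = -1/2 + Y/4 (X(Y) = -1/2 + (Y + 3*0)/4 = -1/2 + (Y + 0)/4 = -1/2 + Y/4)
S(G) = (-4 + G)*(-1/2 + 5*G/4) (S(G) = (G - 4)*(G + (-1/2 + G/4)) = (-4 + G)*(-1/2 + 5*G/4))
S(-5*(2 + 4))**2 = (2 - (-55)*(2 + 4)/2 + 5*(-5*(2 + 4))**2/4)**2 = (2 - (-55)*6/2 + 5*(-5*6)**2/4)**2 = (2 - 11/2*(-30) + (5/4)*(-30)**2)**2 = (2 + 165 + (5/4)*900)**2 = (2 + 165 + 1125)**2 = 1292**2 = 1669264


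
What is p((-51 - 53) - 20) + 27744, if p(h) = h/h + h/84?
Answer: 582614/21 ≈ 27744.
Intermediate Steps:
p(h) = 1 + h/84 (p(h) = 1 + h*(1/84) = 1 + h/84)
p((-51 - 53) - 20) + 27744 = (1 + ((-51 - 53) - 20)/84) + 27744 = (1 + (-104 - 20)/84) + 27744 = (1 + (1/84)*(-124)) + 27744 = (1 - 31/21) + 27744 = -10/21 + 27744 = 582614/21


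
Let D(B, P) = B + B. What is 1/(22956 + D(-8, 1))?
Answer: 1/22940 ≈ 4.3592e-5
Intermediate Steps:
D(B, P) = 2*B
1/(22956 + D(-8, 1)) = 1/(22956 + 2*(-8)) = 1/(22956 - 16) = 1/22940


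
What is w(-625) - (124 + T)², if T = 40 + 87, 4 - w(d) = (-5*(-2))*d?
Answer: -56747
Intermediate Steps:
w(d) = 4 - 10*d (w(d) = 4 - (-5*(-2))*d = 4 - 10*d)
T = 127
w(-625) - (124 + T)² = (4 - 10*(-625)) - (124 + 127)² = (4 + 6250) - 1*251² = 6254 - 1*63001 = 6254 - 63001 = -56747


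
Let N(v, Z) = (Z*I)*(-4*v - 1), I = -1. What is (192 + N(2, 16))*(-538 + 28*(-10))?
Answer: -274848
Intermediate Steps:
N(v, Z) = -Z*(-1 - 4*v) (N(v, Z) = (Z*(-1))*(-4*v - 1) = (-Z)*(-1 - 4*v) = -Z*(-1 - 4*v))
(192 + N(2, 16))*(-538 + 28*(-10)) = (192 + 16*(1 + 4*2))*(-538 + 28*(-10)) = (192 + 16*(1 + 8))*(-538 - 280) = (192 + 16*9)*(-818) = (192 + 144)*(-818) = 336*(-818) = -274848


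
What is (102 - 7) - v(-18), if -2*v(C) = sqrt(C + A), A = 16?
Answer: 95 + I*sqrt(2)/2 ≈ 95.0 + 0.70711*I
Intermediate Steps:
v(C) = -sqrt(16 + C)/2 (v(C) = -sqrt(C + 16)/2 = -sqrt(16 + C)/2)
(102 - 7) - v(-18) = (102 - 7) - (-1)*sqrt(16 - 18)/2 = 95 - (-1)*sqrt(-2)/2 = 95 - (-1)*I*sqrt(2)/2 = 95 + I*sqrt(2)/2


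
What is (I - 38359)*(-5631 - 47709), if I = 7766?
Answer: 1631830620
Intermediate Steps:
(I - 38359)*(-5631 - 47709) = (7766 - 38359)*(-5631 - 47709) = -30593*(-53340) = 1631830620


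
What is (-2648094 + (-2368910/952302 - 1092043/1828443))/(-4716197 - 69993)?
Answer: 25616366058144400/46299206991653863 ≈ 0.55328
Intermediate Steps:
(-2648094 + (-2368910/952302 - 1092043/1828443))/(-4716197 - 69993) = (-2648094 + (-2368910*1/952302 - 1092043*1/1828443))/(-4786190) = (-2648094 + (-1184455/476151 - 1092043/1828443))*(-1/4786190) = (-2648094 - 298409535562/96734995877)*(-1/4786190) = -256163660581444000/96734995877*(-1/4786190) = 25616366058144400/46299206991653863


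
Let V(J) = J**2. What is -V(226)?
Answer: -51076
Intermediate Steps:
-V(226) = -1*226**2 = -1*51076 = -51076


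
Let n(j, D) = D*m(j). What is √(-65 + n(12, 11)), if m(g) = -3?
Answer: 7*I*√2 ≈ 9.8995*I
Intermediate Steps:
n(j, D) = -3*D (n(j, D) = D*(-3) = -3*D)
√(-65 + n(12, 11)) = √(-65 - 3*11) = √(-65 - 33) = √(-98) = 7*I*√2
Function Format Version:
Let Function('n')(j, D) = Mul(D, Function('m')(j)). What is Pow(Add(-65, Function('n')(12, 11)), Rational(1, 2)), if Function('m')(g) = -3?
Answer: Mul(7, I, Pow(2, Rational(1, 2))) ≈ Mul(9.8995, I)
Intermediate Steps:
Function('n')(j, D) = Mul(-3, D) (Function('n')(j, D) = Mul(D, -3) = Mul(-3, D))
Pow(Add(-65, Function('n')(12, 11)), Rational(1, 2)) = Pow(Add(-65, Mul(-3, 11)), Rational(1, 2)) = Pow(Add(-65, -33), Rational(1, 2)) = Pow(-98, Rational(1, 2)) = Mul(7, I, Pow(2, Rational(1, 2)))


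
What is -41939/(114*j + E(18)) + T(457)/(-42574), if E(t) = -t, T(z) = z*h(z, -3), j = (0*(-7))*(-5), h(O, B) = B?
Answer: 446383916/191583 ≈ 2330.0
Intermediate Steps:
j = 0 (j = 0*(-5) = 0)
T(z) = -3*z (T(z) = z*(-3) = -3*z)
-41939/(114*j + E(18)) + T(457)/(-42574) = -41939/(114*0 - 1*18) - 3*457/(-42574) = -41939/(0 - 18) - 1371*(-1/42574) = -41939/(-18) + 1371/42574 = -41939*(-1/18) + 1371/42574 = 41939/18 + 1371/42574 = 446383916/191583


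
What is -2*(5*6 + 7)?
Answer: -74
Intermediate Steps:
-2*(5*6 + 7) = -2*(30 + 7) = -2*37 = -74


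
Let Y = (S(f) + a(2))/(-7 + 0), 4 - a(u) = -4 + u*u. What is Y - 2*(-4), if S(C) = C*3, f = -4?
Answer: 64/7 ≈ 9.1429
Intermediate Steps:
a(u) = 8 - u² (a(u) = 4 - (-4 + u*u) = 4 - (-4 + u²) = 4 + (4 - u²) = 8 - u²)
S(C) = 3*C
Y = 8/7 (Y = (3*(-4) + (8 - 1*2²))/(-7 + 0) = (-12 + (8 - 1*4))/(-7) = (-12 + (8 - 4))*(-⅐) = (-12 + 4)*(-⅐) = -8*(-⅐) = 8/7 ≈ 1.1429)
Y - 2*(-4) = 8/7 - 2*(-4) = 8/7 + 8 = 64/7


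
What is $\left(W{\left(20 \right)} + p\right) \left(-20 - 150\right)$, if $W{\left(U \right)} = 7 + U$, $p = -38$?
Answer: $1870$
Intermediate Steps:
$\left(W{\left(20 \right)} + p\right) \left(-20 - 150\right) = \left(\left(7 + 20\right) - 38\right) \left(-20 - 150\right) = \left(27 - 38\right) \left(-170\right) = \left(-11\right) \left(-170\right) = 1870$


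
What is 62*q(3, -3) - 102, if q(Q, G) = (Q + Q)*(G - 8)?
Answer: -4194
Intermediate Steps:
q(Q, G) = 2*Q*(-8 + G) (q(Q, G) = (2*Q)*(-8 + G) = 2*Q*(-8 + G))
62*q(3, -3) - 102 = 62*(2*3*(-8 - 3)) - 102 = 62*(2*3*(-11)) - 102 = 62*(-66) - 102 = -4092 - 102 = -4194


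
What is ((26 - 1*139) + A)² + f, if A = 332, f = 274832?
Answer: 322793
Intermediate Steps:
((26 - 1*139) + A)² + f = ((26 - 1*139) + 332)² + 274832 = ((26 - 139) + 332)² + 274832 = (-113 + 332)² + 274832 = 219² + 274832 = 47961 + 274832 = 322793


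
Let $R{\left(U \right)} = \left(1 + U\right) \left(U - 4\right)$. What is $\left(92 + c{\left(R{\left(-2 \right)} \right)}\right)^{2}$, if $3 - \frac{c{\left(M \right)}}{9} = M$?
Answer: $4225$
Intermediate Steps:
$R{\left(U \right)} = \left(1 + U\right) \left(-4 + U\right)$
$c{\left(M \right)} = 27 - 9 M$
$\left(92 + c{\left(R{\left(-2 \right)} \right)}\right)^{2} = \left(92 + \left(27 - 9 \left(-4 + \left(-2\right)^{2} - -6\right)\right)\right)^{2} = \left(92 + \left(27 - 9 \left(-4 + 4 + 6\right)\right)\right)^{2} = \left(92 + \left(27 - 54\right)\right)^{2} = \left(92 - 27\right)^{2} = 65^{2} = 4225$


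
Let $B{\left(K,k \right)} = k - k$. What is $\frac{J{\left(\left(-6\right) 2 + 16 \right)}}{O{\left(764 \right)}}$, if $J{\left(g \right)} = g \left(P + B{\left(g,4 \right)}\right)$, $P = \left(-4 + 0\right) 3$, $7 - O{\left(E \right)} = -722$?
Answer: $- \frac{16}{243} \approx -0.065844$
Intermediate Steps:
$B{\left(K,k \right)} = 0$
$O{\left(E \right)} = 729$ ($O{\left(E \right)} = 7 - -722 = 7 + 722 = 729$)
$P = -12$ ($P = \left(-4\right) 3 = -12$)
$J{\left(g \right)} = - 12 g$ ($J{\left(g \right)} = g \left(-12 + 0\right) = g \left(-12\right) = - 12 g$)
$\frac{J{\left(\left(-6\right) 2 + 16 \right)}}{O{\left(764 \right)}} = \frac{\left(-12\right) \left(\left(-6\right) 2 + 16\right)}{729} = - 12 \left(-12 + 16\right) \frac{1}{729} = \left(-12\right) 4 \cdot \frac{1}{729} = \left(-48\right) \frac{1}{729} = - \frac{16}{243}$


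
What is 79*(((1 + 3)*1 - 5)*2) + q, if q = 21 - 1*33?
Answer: -170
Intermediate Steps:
q = -12 (q = 21 - 33 = -12)
79*(((1 + 3)*1 - 5)*2) + q = 79*(((1 + 3)*1 - 5)*2) - 12 = 79*((4*1 - 5)*2) - 12 = 79*((4 - 5)*2) - 12 = 79*(-1*2) - 12 = 79*(-2) - 12 = -158 - 12 = -170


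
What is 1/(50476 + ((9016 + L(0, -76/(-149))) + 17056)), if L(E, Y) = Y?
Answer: 149/11405728 ≈ 1.3064e-5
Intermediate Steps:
1/(50476 + ((9016 + L(0, -76/(-149))) + 17056)) = 1/(50476 + ((9016 - 76/(-149)) + 17056)) = 1/(50476 + ((9016 - 76*(-1/149)) + 17056)) = 1/(50476 + ((9016 + 76/149) + 17056)) = 1/(50476 + (1343460/149 + 17056)) = 1/(50476 + 3884804/149) = 1/(11405728/149) = 149/11405728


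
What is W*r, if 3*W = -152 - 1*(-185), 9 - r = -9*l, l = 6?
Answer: 693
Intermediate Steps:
r = 63 (r = 9 - (-9)*6 = 9 - 1*(-54) = 9 + 54 = 63)
W = 11 (W = (-152 - 1*(-185))/3 = (-152 + 185)/3 = (⅓)*33 = 11)
W*r = 11*63 = 693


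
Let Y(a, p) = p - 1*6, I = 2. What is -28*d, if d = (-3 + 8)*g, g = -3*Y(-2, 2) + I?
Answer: -1960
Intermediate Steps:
Y(a, p) = -6 + p (Y(a, p) = p - 6 = -6 + p)
g = 14 (g = -3*(-6 + 2) + 2 = -3*(-4) + 2 = 12 + 2 = 14)
d = 70 (d = (-3 + 8)*14 = 5*14 = 70)
-28*d = -28*70 = -1960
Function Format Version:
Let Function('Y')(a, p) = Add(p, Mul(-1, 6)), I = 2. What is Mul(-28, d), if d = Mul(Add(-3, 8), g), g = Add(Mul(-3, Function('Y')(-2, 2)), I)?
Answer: -1960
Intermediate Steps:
Function('Y')(a, p) = Add(-6, p) (Function('Y')(a, p) = Add(p, -6) = Add(-6, p))
g = 14 (g = Add(Mul(-3, Add(-6, 2)), 2) = Add(Mul(-3, -4), 2) = Add(12, 2) = 14)
d = 70 (d = Mul(Add(-3, 8), 14) = Mul(5, 14) = 70)
Mul(-28, d) = Mul(-28, 70) = -1960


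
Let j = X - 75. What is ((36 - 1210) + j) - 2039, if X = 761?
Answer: -2527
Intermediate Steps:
j = 686 (j = 761 - 75 = 686)
((36 - 1210) + j) - 2039 = ((36 - 1210) + 686) - 2039 = (-1174 + 686) - 2039 = -488 - 2039 = -2527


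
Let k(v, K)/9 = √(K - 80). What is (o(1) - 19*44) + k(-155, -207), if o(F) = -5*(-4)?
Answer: -816 + 9*I*√287 ≈ -816.0 + 152.47*I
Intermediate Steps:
k(v, K) = 9*√(-80 + K) (k(v, K) = 9*√(K - 80) = 9*√(-80 + K))
o(F) = 20
(o(1) - 19*44) + k(-155, -207) = (20 - 19*44) + 9*√(-80 - 207) = (20 - 836) + 9*√(-287) = -816 + 9*(I*√287) = -816 + 9*I*√287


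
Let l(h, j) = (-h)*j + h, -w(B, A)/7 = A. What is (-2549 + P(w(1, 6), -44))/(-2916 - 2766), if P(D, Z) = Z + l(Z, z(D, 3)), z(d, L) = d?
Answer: 1495/1894 ≈ 0.78933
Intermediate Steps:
w(B, A) = -7*A
l(h, j) = h - h*j (l(h, j) = -h*j + h = h - h*j)
P(D, Z) = Z + Z*(1 - D)
(-2549 + P(w(1, 6), -44))/(-2916 - 2766) = (-2549 - 44*(2 - (-7)*6))/(-2916 - 2766) = (-2549 - 44*(2 - 1*(-42)))/(-5682) = (-2549 - 44*(2 + 42))*(-1/5682) = (-2549 - 44*44)*(-1/5682) = (-2549 - 1936)*(-1/5682) = -4485*(-1/5682) = 1495/1894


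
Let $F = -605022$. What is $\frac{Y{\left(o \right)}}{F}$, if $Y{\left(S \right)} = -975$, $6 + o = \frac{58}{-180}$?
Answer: $\frac{325}{201674} \approx 0.0016115$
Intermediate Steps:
$o = - \frac{569}{90}$ ($o = -6 + \frac{58}{-180} = -6 + 58 \left(- \frac{1}{180}\right) = -6 - \frac{29}{90} = - \frac{569}{90} \approx -6.3222$)
$\frac{Y{\left(o \right)}}{F} = - \frac{975}{-605022} = \left(-975\right) \left(- \frac{1}{605022}\right) = \frac{325}{201674}$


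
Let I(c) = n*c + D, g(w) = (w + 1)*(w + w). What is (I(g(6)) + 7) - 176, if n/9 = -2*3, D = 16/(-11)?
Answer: -51771/11 ≈ -4706.5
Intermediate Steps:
D = -16/11 (D = 16*(-1/11) = -16/11 ≈ -1.4545)
g(w) = 2*w*(1 + w) (g(w) = (1 + w)*(2*w) = 2*w*(1 + w))
n = -54 (n = 9*(-2*3) = 9*(-6) = -54)
I(c) = -16/11 - 54*c (I(c) = -54*c - 16/11 = -16/11 - 54*c)
(I(g(6)) + 7) - 176 = ((-16/11 - 108*6*(1 + 6)) + 7) - 176 = ((-16/11 - 108*6*7) + 7) - 176 = ((-16/11 - 54*84) + 7) - 176 = ((-16/11 - 4536) + 7) - 176 = (-49912/11 + 7) - 176 = -49835/11 - 176 = -51771/11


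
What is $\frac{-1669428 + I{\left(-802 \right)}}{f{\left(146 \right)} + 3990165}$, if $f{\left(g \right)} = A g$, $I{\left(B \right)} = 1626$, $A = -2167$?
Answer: $- \frac{1667802}{3673783} \approx -0.45397$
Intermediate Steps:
$f{\left(g \right)} = - 2167 g$
$\frac{-1669428 + I{\left(-802 \right)}}{f{\left(146 \right)} + 3990165} = \frac{-1669428 + 1626}{\left(-2167\right) 146 + 3990165} = - \frac{1667802}{-316382 + 3990165} = - \frac{1667802}{3673783}$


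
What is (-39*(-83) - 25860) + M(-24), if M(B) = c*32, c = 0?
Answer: -22623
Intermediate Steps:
M(B) = 0 (M(B) = 0*32 = 0)
(-39*(-83) - 25860) + M(-24) = (-39*(-83) - 25860) + 0 = (3237 - 25860) + 0 = -22623 + 0 = -22623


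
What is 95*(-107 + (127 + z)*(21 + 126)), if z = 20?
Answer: 2042690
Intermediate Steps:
95*(-107 + (127 + z)*(21 + 126)) = 95*(-107 + (127 + 20)*(21 + 126)) = 95*(-107 + 147*147) = 95*(-107 + 21609) = 95*21502 = 2042690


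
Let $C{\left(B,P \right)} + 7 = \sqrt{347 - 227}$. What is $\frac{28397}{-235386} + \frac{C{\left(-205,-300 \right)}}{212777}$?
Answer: $- \frac{6043876171}{50084726922} + \frac{2 \sqrt{30}}{212777} \approx -0.12062$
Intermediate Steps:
$C{\left(B,P \right)} = -7 + 2 \sqrt{30}$ ($C{\left(B,P \right)} = -7 + \sqrt{347 - 227} = -7 + \sqrt{120} = -7 + 2 \sqrt{30}$)
$\frac{28397}{-235386} + \frac{C{\left(-205,-300 \right)}}{212777} = \frac{28397}{-235386} + \frac{-7 + 2 \sqrt{30}}{212777} = 28397 \left(- \frac{1}{235386}\right) + \left(-7 + 2 \sqrt{30}\right) \frac{1}{212777} = - \frac{28397}{235386} - \left(\frac{7}{212777} - \frac{2 \sqrt{30}}{212777}\right) = - \frac{6043876171}{50084726922} + \frac{2 \sqrt{30}}{212777}$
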